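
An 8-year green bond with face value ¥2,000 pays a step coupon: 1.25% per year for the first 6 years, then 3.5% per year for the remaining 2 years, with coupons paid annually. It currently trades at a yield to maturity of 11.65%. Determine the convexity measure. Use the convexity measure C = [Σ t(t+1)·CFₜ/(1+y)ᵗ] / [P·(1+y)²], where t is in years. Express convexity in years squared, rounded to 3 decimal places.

52.658

With y = 0.1165:
  t   CF        PV=CF/(1+0.1165)^t    t·PV        t(t+1)·PV
  1        25.00        22.3914        22.3914          44.7828
  2        25.00        20.0550        40.1100         120.3300
  3        25.00        17.9624        53.8871         215.5485
  4        25.00        16.0881        64.3525         321.7623
  5        25.00        14.4094        72.0471         432.2825
  6        25.00        12.9059        77.4353         542.0470
  7        70.00        32.3658       226.5609       1,812.4873
  8     2,070.00       857.2362     6,857.8900      61,721.0098
  Σ                    993.4143     7,414.6742      65,210.2501
P = 993.4143.
Convexity = Σ t(t+1)·PV / [P·(1+y)²] = 65,210.2501 / (993.4143 × 1.246572) = 52.65844.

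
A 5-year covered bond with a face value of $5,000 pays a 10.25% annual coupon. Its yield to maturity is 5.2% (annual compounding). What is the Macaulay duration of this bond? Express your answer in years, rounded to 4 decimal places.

Periodic yield y = 0.052. Discount each cash flow and weight by its year:
  t   CF        PV=CF/(1+0.052)^t    t·PV
  1       512.50       487.1673       487.1673
  2       512.50       463.0868       926.1736
  3       512.50       440.1966     1,320.5897
  4       512.50       418.4378     1,673.7512
  5     5,512.50     4,278.2869    21,391.4344
  Σ                  6,087.1753    25,799.1162
Price P = Σ PV = 6,087.1753.
Macaulay duration = Σ(t·PV) / P = 25,799.1162 / 6,087.1753 = 4.23827 years.

4.2383 years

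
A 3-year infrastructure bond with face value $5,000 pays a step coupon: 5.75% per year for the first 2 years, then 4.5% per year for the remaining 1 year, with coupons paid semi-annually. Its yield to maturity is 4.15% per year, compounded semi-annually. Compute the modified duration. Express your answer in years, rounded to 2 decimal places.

2.75 years

Periodic yield y = 0.02075. First find Macaulay duration:
  t   CF        PV=CF/(1+0.02075)^t    t·PV
  1       143.75       140.8278       140.8278
  2       143.75       137.9650       275.9301
  3       143.75       135.1605       405.4814
  4       143.75       132.4129       529.6516
  5       112.50       101.5209       507.6046
  6     5,112.50     4,519.7768    27,118.6609
  Σ                  5,167.6640    28,978.1564
P = 5,167.6640; Macaulay duration = 28,978.1564 / 5,167.6640 = 5.60759 half-year periods = 2.80380 years.
Modified duration = D_Mac / (1 + y) = 2.80380 / 1.02075 = 2.74680 years.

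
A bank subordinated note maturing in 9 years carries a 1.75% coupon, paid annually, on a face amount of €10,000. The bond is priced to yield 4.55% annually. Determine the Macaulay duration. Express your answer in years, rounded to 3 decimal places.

Periodic yield y = 0.0455. Discount each cash flow and weight by its year:
  t   CF        PV=CF/(1+0.0455)^t    t·PV
  1       175.00       167.3840       167.3840
  2       175.00       160.0995       320.1990
  3       175.00       153.1320       459.3960
  4       175.00       146.4677       585.8709
  5       175.00       140.0935       700.4673
  6       175.00       133.9966       803.9797
  7       175.00       128.1651       897.1557
  8       175.00       122.5874       980.6990
  9    10,175.00     6,817.3891    61,356.5021
  Σ                  7,969.3149    66,271.6537
Price P = Σ PV = 7,969.3149.
Macaulay duration = Σ(t·PV) / P = 66,271.6537 / 7,969.3149 = 8.31585 years.

8.316 years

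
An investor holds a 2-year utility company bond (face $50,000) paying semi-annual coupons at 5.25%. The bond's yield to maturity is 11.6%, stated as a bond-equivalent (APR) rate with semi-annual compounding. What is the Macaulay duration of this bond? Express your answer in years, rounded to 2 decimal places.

Periodic yield y = 0.058. Discount each cash flow and weight by its period:
  t   CF        PV=CF/(1+0.058)^t    t·PV
  1     1,312.50     1,240.5482     1,240.5482
  2     1,312.50     1,172.5408     2,345.0817
  3     1,312.50     1,108.2617     3,324.7850
  4    51,312.50    40,952.5080   163,810.0319
  Σ                 44,473.8587   170,720.4468
Price P = Σ PV = 44,473.8587.
Macaulay duration = Σ(t·PV) / P = 170,720.4468 / 44,473.8587 = 3.83867 half-year periods.
In years: 3.83867 / 2 = 1.91933 years.

1.92 years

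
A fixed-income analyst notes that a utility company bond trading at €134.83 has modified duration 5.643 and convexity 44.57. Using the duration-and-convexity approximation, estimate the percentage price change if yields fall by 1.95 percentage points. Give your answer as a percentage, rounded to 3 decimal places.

+11.851%

Duration effect: -D_mod·Δy = -5.643 × (-0.0195) = +0.1100385
Convexity effect: ½·C·(Δy)² = 0.5 × 44.57 × (-0.0195)² = +0.00847387125
ΔP/P ≈ +0.1100385 + 0.00847387125 = +0.11851237125
= +11.851237125%.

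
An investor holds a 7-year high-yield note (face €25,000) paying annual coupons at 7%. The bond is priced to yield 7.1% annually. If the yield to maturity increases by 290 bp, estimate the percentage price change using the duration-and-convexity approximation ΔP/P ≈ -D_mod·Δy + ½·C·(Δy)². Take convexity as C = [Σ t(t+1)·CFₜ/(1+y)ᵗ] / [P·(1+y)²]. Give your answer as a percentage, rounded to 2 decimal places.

With y = 0.071:
  t   CF        PV=CF/(1+0.071)^t    t·PV        t(t+1)·PV
  1     1,750.00     1,633.9869     1,633.9869       3,267.9739
  2     1,750.00     1,525.6647     3,051.3295       9,153.9884
  3     1,750.00     1,424.5236     4,273.5707      17,094.2827
  4     1,750.00     1,330.0874     5,320.3494      26,601.7471
  5     1,750.00     1,241.9116     6,209.5582      37,257.3489
  6     1,750.00     1,159.5814     6,957.4881      48,702.4169
  7    26,750.00    16,549.9807   115,849.8646     926,798.9168
  Σ                 24,865.7362   143,296.1474   1,068,876.6748
P = 24,865.7362; D_Mac = 5.76280 yrs; D_mod = 5.38076 yrs; C = 37.47549.
Duration effect: -5.38076 × (+0.029) = -0.156042
Convexity effect: 0.5 × 37.47549 × (0.029)² = +0.0157584
ΔP/P ≈ -0.156042 + 0.0157584 = -0.140284 = -14.0284%.

-14.03%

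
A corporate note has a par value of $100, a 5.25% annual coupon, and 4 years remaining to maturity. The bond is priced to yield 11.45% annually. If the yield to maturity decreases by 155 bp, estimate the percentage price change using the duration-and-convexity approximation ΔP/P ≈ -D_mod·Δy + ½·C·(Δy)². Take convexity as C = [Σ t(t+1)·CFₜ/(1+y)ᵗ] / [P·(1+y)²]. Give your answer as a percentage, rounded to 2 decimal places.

+5.28%

With y = 0.1145:
  t   CF        PV=CF/(1+0.1145)^t    t·PV        t(t+1)·PV
  1         5.25         4.7106         4.7106           9.4213
  2         5.25         4.2267         8.4534          25.3601
  3         5.25         3.7924        11.3773          45.5093
  4       105.25        68.2184       272.8738       1,364.3689
  Σ                     80.9482       297.4151       1,444.6595
P = 80.9482; D_Mac = 3.67414 yrs; D_mod = 3.29667 yrs; C = 14.36806.
Duration effect: -3.29667 × (-0.0155) = +0.051098
Convexity effect: 0.5 × 14.36806 × (-0.0155)² = +0.0017260
ΔP/P ≈ +0.051098 + 0.0017260 = +0.052824 = +5.2824%.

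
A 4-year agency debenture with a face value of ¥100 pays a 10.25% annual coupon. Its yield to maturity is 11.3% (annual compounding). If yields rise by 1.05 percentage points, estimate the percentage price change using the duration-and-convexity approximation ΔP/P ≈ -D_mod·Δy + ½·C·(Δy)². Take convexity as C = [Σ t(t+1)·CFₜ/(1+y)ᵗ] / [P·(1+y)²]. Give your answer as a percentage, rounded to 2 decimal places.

With y = 0.113:
  t   CF        PV=CF/(1+0.113)^t    t·PV        t(t+1)·PV
  1        10.25         9.2093         9.2093          18.4187
  2        10.25         8.2743        16.5487          49.6461
  3        10.25         7.4343        22.3028          89.2112
  4       110.25        71.8452       287.3809       1,436.9046
  Σ                     96.7632       335.4418       1,594.1806
P = 96.7632; D_Mac = 3.46663 yrs; D_mod = 3.11467 yrs; C = 13.29955.
Duration effect: -3.11467 × (+0.0105) = -0.032704
Convexity effect: 0.5 × 13.29955 × (0.0105)² = +0.0007331
ΔP/P ≈ -0.032704 + 0.0007331 = -0.031971 = -3.1971%.

-3.20%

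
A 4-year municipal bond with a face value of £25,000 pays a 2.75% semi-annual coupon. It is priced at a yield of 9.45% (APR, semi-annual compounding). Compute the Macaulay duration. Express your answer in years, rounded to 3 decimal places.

3.785 years

Periodic yield y = 0.04725. Discount each cash flow and weight by its period:
  t   CF        PV=CF/(1+0.04725)^t    t·PV
  1       343.75       328.2406       328.2406
  2       343.75       313.4310       626.8620
  3       343.75       299.2896       897.8687
  4       343.75       285.7862     1,143.1447
  5       343.75       272.8920     1,364.4602
  6       343.75       260.5796     1,563.4779
  7       343.75       248.8228     1,741.7594
  8    25,343.75    17,517.3305   140,138.6439
  Σ                 19,526.3724   147,804.4575
Price P = Σ PV = 19,526.3724.
Macaulay duration = Σ(t·PV) / P = 147,804.4575 / 19,526.3724 = 7.56948 half-year periods.
In years: 7.56948 / 2 = 3.78474 years.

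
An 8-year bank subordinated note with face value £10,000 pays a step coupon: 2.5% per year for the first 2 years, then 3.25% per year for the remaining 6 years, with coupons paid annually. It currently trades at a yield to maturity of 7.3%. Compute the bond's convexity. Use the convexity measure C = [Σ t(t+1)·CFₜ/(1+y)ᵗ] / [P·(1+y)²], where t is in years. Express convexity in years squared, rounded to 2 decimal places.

53.43

With y = 0.073:
  t   CF        PV=CF/(1+0.073)^t    t·PV        t(t+1)·PV
  1       250.00       232.9916       232.9916         465.9832
  2       250.00       217.1404       434.2807       1,302.8422
  3       325.00       263.0778       789.2334       3,156.9336
  4       325.00       245.1797       980.7187       4,903.5936
  5       325.00       228.4992     1,142.4962       6,854.9771
  6       325.00       212.9536     1,277.7217       8,944.0521
  7       325.00       198.4656     1,389.2594      11,114.0753
  8    10,325.00     5,876.1420    47,009.1363     423,082.2263
  Σ                  7,474.4500    53,255.8380     459,824.6833
P = 7,474.4500.
Convexity = Σ t(t+1)·PV / [P·(1+y)²] = 459,824.6833 / (7,474.4500 × 1.151329) = 53.43350.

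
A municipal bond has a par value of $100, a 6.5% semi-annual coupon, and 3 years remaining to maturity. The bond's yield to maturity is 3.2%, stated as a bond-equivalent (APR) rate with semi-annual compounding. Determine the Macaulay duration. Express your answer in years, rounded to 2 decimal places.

Periodic yield y = 0.016. Discount each cash flow and weight by its period:
  t   CF        PV=CF/(1+0.016)^t    t·PV
  1         3.25         3.1988         3.1988
  2         3.25         3.1484         6.2969
  3         3.25         3.0989         9.2966
  4         3.25         3.0501        12.2002
  5         3.25         3.0020        15.0101
  6       103.25        93.8702       563.2213
  Σ                    109.3684       609.2240
Price P = Σ PV = 109.3684.
Macaulay duration = Σ(t·PV) / P = 609.2240 / 109.3684 = 5.57038 half-year periods.
In years: 5.57038 / 2 = 2.78519 years.

2.79 years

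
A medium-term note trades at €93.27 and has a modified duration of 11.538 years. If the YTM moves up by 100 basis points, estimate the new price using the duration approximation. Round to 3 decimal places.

Duration approximation: ΔP/P ≈ -D_mod · Δy = -11.538 × (+0.01) = -0.115380.
New price ≈ 93.27 × (1 - 0.115380) = 82.5085074.

€82.509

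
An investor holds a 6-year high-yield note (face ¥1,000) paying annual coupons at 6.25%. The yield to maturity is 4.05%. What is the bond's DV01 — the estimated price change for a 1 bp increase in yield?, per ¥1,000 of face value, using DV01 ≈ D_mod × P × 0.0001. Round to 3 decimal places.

¥0.561

Periodic yield y = 0.0405.
  t   CF        PV=CF/(1+0.0405)^t    t·PV
  1        62.50        60.0673        60.0673
  2        62.50        57.7292       115.4585
  3        62.50        55.4822       166.4466
  4        62.50        53.3226       213.2906
  5        62.50        51.2471       256.2357
  6     1,062.50       837.2910     5,023.7461
  Σ                  1,115.1395     5,835.2447
P = 1,115.1395; D_Mac = 5.23275 yrs; D_mod = 5.02907 yrs.
DV01 ≈ 5.02907 × 1,115.1395 × 0.0001 = 0.560812.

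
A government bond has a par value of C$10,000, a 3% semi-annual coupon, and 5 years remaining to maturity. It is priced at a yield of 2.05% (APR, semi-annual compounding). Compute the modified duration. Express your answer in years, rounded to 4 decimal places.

4.6412 years

Periodic yield y = 0.01025. First find Macaulay duration:
  t   CF        PV=CF/(1+0.01025)^t    t·PV
  1       150.00       148.4781       148.4781
  2       150.00       146.9716       293.9433
  3       150.00       145.4805       436.4414
  4       150.00       144.0044       576.0177
  5       150.00       142.5434       712.7168
  6       150.00       141.0971       846.5826
  7       150.00       139.6655       977.6587
  8       150.00       138.2485     1,105.9879
  9       150.00       136.8458     1,231.6124
  10   10,150.00     9,165.9493    91,659.4931
  Σ                 10,449.2842    97,988.9319
P = 10,449.2842; Macaulay duration = 97,988.9319 / 10,449.2842 = 9.37757 half-year periods = 4.68879 years.
Modified duration = D_Mac / (1 + y) = 4.68879 / 1.01025 = 4.64121 years.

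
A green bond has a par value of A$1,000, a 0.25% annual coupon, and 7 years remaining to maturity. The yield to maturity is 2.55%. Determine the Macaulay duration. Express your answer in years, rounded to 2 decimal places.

6.94 years

Periodic yield y = 0.0255. Discount each cash flow and weight by its year:
  t   CF        PV=CF/(1+0.0255)^t    t·PV
  1         2.50         2.4378         2.4378
  2         2.50         2.3772         4.7544
  3         2.50         2.3181         6.9543
  4         2.50         2.2605         9.0419
  5         2.50         2.2043        11.0213
  6         2.50         2.1494        12.8967
  7     1,002.50       840.4942     5,883.4595
  Σ                    854.2415     5,930.5659
Price P = Σ PV = 854.2415.
Macaulay duration = Σ(t·PV) / P = 5,930.5659 / 854.2415 = 6.94249 years.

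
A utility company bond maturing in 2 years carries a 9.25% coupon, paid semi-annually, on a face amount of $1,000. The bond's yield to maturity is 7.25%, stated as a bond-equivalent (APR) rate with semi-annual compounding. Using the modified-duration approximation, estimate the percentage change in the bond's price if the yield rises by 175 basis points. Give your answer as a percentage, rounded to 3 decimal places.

-3.164%

Periodic yield y = 0.03625. Modified duration first:
  t   CF        PV=CF/(1+0.03625)^t    t·PV
  1        46.25        44.6321        44.6321
  2        46.25        43.0708        86.1415
  3        46.25        41.5641       124.6922
  4     1,046.25       907.3551     3,629.4205
  Σ                  1,036.6221     3,884.8864
P = 1,036.6221; D_Mac = 3.74764 half-year periods = 1.87382 yrs; D_mod = 1.87382/(1+0.03625) = 1.80827 yrs.
ΔP/P ≈ -D_mod · Δy = -1.80827 × (+0.0175) = -0.031645 = -3.1645%.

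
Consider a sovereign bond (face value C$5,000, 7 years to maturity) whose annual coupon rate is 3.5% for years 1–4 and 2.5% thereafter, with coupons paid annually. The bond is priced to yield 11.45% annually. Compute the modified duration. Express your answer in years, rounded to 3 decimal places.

Periodic yield y = 0.1145. First find Macaulay duration:
  t   CF        PV=CF/(1+0.1145)^t    t·PV
  1       175.00       157.0211       157.0211
  2       175.00       140.8893       281.7785
  3       175.00       126.4148       379.2443
  4       175.00       113.4273       453.7094
  5       125.00        72.6959       363.4793
  6       125.00        65.2273       391.3640
  7     5,125.00     2,399.5696    16,796.9875
  Σ                  3,075.2453    18,823.5841
P = 3,075.2453; Macaulay duration = 18,823.5841 / 3,075.2453 = 6.12100 years.
Modified duration = D_Mac / (1 + y) = 6.12100 / 1.1145 = 5.49215 years.

5.492 years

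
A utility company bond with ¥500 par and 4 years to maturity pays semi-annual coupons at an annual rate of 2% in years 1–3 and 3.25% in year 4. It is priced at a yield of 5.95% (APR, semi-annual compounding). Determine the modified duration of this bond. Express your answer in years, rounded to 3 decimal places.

3.739 years

Periodic yield y = 0.02975. First find Macaulay duration:
  t   CF        PV=CF/(1+0.02975)^t    t·PV
  1        5.000         4.8555         4.8555
  2        5.000         4.7153         9.4305
  3        5.000         4.5790        13.7371
  4        5.000         4.4468        17.7870
  5        5.000         4.3183        21.5914
  6        5.000         4.1935        25.1611
  7        8.125         6.6176        46.3232
  8      508.125       401.8983     3,215.1863
  Σ                    435.6243     3,354.0723
P = 435.6243; Macaulay duration = 3,354.0723 / 435.6243 = 7.69946 half-year periods = 3.84973 years.
Modified duration = D_Mac / (1 + y) = 3.84973 / 1.02975 = 3.73851 years.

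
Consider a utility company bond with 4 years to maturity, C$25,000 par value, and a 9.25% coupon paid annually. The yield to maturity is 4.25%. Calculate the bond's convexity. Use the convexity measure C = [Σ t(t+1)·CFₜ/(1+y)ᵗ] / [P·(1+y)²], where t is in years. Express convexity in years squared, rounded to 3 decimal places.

15.720

With y = 0.0425:
  t   CF        PV=CF/(1+0.0425)^t    t·PV        t(t+1)·PV
  1     2,312.50     2,218.2254     2,218.2254       4,436.4508
  2     2,312.50     2,127.7942     4,255.5883      12,766.7650
  3     2,312.50     2,041.0496     6,123.1487      24,492.5947
  4    27,312.50    23,123.6933    92,494.7730     462,473.8652
  Σ                 29,510.7624   105,091.7355     504,169.6758
P = 29,510.7624.
Convexity = Σ t(t+1)·PV / [P·(1+y)²] = 504,169.6758 / (29,510.7624 × 1.086806) = 15.71970.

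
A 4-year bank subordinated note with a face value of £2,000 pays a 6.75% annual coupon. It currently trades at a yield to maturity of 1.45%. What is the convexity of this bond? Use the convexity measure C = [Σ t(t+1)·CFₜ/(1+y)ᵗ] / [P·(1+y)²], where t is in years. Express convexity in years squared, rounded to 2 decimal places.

17.31

With y = 0.0145:
  t   CF        PV=CF/(1+0.0145)^t    t·PV        t(t+1)·PV
  1       135.00       133.0705       133.0705         266.1410
  2       135.00       131.1685       262.3371         787.0112
  3       135.00       129.2938       387.8813       1,551.5253
  4     2,135.00     2,015.5319     8,062.1276      40,310.6378
  Σ                  2,409.0647     8,845.4164      42,915.3152
P = 2,409.0647.
Convexity = Σ t(t+1)·PV / [P·(1+y)²] = 42,915.3152 / (2,409.0647 × 1.029210) = 17.30851.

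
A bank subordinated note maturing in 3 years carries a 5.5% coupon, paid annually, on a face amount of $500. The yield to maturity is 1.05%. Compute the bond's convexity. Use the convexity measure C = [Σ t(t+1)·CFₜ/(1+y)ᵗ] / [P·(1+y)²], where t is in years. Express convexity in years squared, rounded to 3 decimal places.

With y = 0.0105:
  t   CF        PV=CF/(1+0.0105)^t    t·PV        t(t+1)·PV
  1        27.50        27.2143        27.2143          54.4285
  2        27.50        26.9315        53.8629         161.5888
  3       527.50       511.2267     1,533.6800       6,134.7202
  Σ                    565.3724     1,614.7572       6,350.7375
P = 565.3724.
Convexity = Σ t(t+1)·PV / [P·(1+y)²] = 6,350.7375 / (565.3724 × 1.021110) = 11.00061.

11.001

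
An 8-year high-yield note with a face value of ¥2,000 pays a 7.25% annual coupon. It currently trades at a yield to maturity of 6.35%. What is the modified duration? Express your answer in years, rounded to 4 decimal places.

6.0100 years

Periodic yield y = 0.0635. First find Macaulay duration:
  t   CF        PV=CF/(1+0.0635)^t    t·PV
  1       145.00       136.3423       136.3423
  2       145.00       128.2015       256.4029
  3       145.00       120.5468       361.6403
  4       145.00       113.3491       453.3963
  5       145.00       106.5812       532.9059
  6       145.00       100.2174       601.3043
  7       145.00        94.2335       659.6348
  8     2,145.00     1,310.7726    10,486.1805
  Σ                  2,110.2443    13,487.8073
P = 2,110.2443; Macaulay duration = 13,487.8073 / 2,110.2443 = 6.39159 years.
Modified duration = D_Mac / (1 + y) = 6.39159 / 1.0635 = 6.00995 years.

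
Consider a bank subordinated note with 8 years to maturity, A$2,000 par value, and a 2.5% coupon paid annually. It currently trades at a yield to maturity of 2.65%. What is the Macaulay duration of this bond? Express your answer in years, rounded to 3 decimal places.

7.345 years

Periodic yield y = 0.0265. Discount each cash flow and weight by its year:
  t   CF        PV=CF/(1+0.0265)^t    t·PV
  1        50.00        48.7092        48.7092
  2        50.00        47.4517        94.9035
  3        50.00        46.2267       138.6802
  4        50.00        45.0333       180.1334
  5        50.00        43.8708       219.3538
  6        50.00        42.7382       256.4292
  7        50.00        41.6349       291.4442
  8     2,050.00     1,662.9616    13,303.6931
  Σ                  1,978.6265    14,533.3466
Price P = Σ PV = 1,978.6265.
Macaulay duration = Σ(t·PV) / P = 14,533.3466 / 1,978.6265 = 7.34517 years.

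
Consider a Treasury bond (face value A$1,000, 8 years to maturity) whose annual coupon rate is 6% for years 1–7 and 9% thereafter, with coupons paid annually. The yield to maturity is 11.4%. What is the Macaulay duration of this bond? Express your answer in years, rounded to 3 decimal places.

Periodic yield y = 0.114. Discount each cash flow and weight by its year:
  t   CF        PV=CF/(1+0.114)^t    t·PV
  1        60.00        53.8600        53.8600
  2        60.00        48.3483        96.6965
  3        60.00        43.4006       130.2018
  4        60.00        38.9592       155.8370
  5        60.00        34.9724       174.8619
  6        60.00        31.3935       188.3612
  7        60.00        28.1809       197.2663
  8     1,090.00       459.5629     3,676.5033
  Σ                    738.6778     4,673.5879
Price P = Σ PV = 738.6778.
Macaulay duration = Σ(t·PV) / P = 4,673.5879 / 738.6778 = 6.32696 years.

6.327 years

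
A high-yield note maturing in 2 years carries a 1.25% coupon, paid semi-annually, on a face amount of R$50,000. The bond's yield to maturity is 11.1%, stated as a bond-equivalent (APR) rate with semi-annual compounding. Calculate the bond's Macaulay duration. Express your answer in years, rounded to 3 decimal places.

1.979 years

Periodic yield y = 0.0555. Discount each cash flow and weight by its period:
  t   CF        PV=CF/(1+0.0555)^t    t·PV
  1       312.50       296.0682       296.0682
  2       312.50       280.5004       561.0009
  3       312.50       265.7512       797.2537
  4    50,312.50    40,536.1919   162,144.7676
  Σ                 41,378.5118   163,799.0904
Price P = Σ PV = 41,378.5118.
Macaulay duration = Σ(t·PV) / P = 163,799.0904 / 41,378.5118 = 3.95855 half-year periods.
In years: 3.95855 / 2 = 1.97928 years.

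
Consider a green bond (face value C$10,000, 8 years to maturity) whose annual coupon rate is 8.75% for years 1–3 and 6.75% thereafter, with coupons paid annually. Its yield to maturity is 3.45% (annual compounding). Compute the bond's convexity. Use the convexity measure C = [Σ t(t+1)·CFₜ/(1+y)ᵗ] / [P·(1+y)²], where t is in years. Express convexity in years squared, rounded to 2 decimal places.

49.79

With y = 0.0345:
  t   CF        PV=CF/(1+0.0345)^t    t·PV        t(t+1)·PV
  1       875.00       845.8192       845.8192       1,691.6385
  2       875.00       817.6116     1,635.2233       4,905.6698
  3       875.00       790.3447     2,371.0342       9,484.1369
  4       675.00       589.3615     2,357.4462      11,787.2308
  5       675.00       569.7067     2,848.5333      17,091.1999
  6       675.00       550.7073     3,304.2436      23,129.7050
  7       675.00       532.3415     3,726.3904      29,811.1229
  8    10,675.00     8,138.1169    65,104.9352     585,944.4164
  Σ                 12,834.0095    82,193.6253     683,845.1201
P = 12,834.0095.
Convexity = Σ t(t+1)·PV / [P·(1+y)²] = 683,845.1201 / (12,834.0095 × 1.070190) = 49.78912.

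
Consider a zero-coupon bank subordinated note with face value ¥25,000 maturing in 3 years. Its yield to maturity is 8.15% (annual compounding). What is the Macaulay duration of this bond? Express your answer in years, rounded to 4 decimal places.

3.0000 years

A zero-coupon bond has a single cash flow at maturity, so its Macaulay duration equals its maturity: 3 years.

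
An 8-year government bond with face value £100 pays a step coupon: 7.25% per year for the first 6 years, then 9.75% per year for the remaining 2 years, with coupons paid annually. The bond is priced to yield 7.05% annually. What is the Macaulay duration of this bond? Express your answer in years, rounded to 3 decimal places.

Periodic yield y = 0.0705. Discount each cash flow and weight by its year:
  t   CF        PV=CF/(1+0.0705)^t    t·PV
  1         7.25         6.7725         6.7725
  2         7.25         6.3265        12.6530
  3         7.25         5.9099        17.7296
  4         7.25         5.5207        22.0827
  5         7.25         5.1571        25.7854
  6         7.25         4.8175        28.9048
  7         9.75         6.0520        42.3639
  8       109.75        63.6372       509.0977
  Σ                    104.1933       665.3896
Price P = Σ PV = 104.1933.
Macaulay duration = Σ(t·PV) / P = 665.3896 / 104.1933 = 6.38611 years.

6.386 years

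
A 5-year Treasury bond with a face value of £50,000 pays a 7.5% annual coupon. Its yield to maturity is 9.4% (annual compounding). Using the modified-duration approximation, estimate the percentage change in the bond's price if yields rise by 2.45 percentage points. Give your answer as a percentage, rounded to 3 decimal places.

-9.677%

Periodic yield y = 0.094. Modified duration first:
  t   CF        PV=CF/(1+0.094)^t    t·PV
  1     3,750.00     3,427.7879     3,427.7879
  2     3,750.00     3,133.2614     6,266.5227
  3     3,750.00     2,864.0415     8,592.1244
  4     3,750.00     2,617.9538    10,471.8152
  5    53,750.00    34,299.8214   171,499.1070
  Σ                 46,342.8660   200,257.3573
P = 46,342.8660; D_Mac = 4.32121 yrs; D_mod = 4.32121/(1+0.094) = 3.94992 yrs.
ΔP/P ≈ -D_mod · Δy = -3.94992 × (+0.0245) = -0.096773 = -9.6773%.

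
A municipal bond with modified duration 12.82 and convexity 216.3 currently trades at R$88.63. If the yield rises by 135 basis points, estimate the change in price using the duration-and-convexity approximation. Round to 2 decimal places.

Duration effect: -D_mod·Δy = -12.82 × (+0.0135) = -0.173070
Convexity effect: ½·C·(Δy)² = 0.5 × 216.3 × (0.0135)² = +0.0197103375
ΔP/P ≈ -0.173070 + 0.0197103375 = -0.1533596625
ΔP ≈ 88.63 × (-0.1533596625) = -13.592266887375.

-R$13.59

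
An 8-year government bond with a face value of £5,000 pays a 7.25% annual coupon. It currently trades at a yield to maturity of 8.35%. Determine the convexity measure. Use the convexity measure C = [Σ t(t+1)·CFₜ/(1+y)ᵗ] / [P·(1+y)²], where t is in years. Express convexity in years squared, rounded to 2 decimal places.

44.11

With y = 0.0835:
  t   CF        PV=CF/(1+0.0835)^t    t·PV        t(t+1)·PV
  1       362.50       334.5639       334.5639         669.1278
  2       362.50       308.7807       617.5614       1,852.6843
  3       362.50       284.9845       854.9535       3,419.8142
  4       362.50       263.0222     1,052.0887       5,260.4433
  5       362.50       242.7523     1,213.7617       7,282.5703
  6       362.50       224.0446     1,344.2677       9,409.8740
  7       362.50       206.7786     1,447.4502      11,579.6019
  8     5,362.50     2,823.1632    22,585.3054     203,267.7483
  Σ                  4,688.0901    29,449.9526     242,741.8642
P = 4,688.0901.
Convexity = Σ t(t+1)·PV / [P·(1+y)²] = 242,741.8642 / (4,688.0901 × 1.173972) = 44.10531.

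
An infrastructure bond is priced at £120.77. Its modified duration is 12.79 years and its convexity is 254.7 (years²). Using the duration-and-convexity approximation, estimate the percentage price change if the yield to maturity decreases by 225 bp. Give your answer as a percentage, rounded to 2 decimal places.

Duration effect: -D_mod·Δy = -12.79 × (-0.0225) = +0.287775
Convexity effect: ½·C·(Δy)² = 0.5 × 254.7 × (-0.0225)² = +0.0644709375
ΔP/P ≈ +0.287775 + 0.0644709375 = +0.3522459375
= +35.22459375%.

+35.22%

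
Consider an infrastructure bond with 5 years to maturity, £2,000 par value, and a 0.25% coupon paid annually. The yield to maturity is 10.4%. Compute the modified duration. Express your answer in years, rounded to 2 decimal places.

4.50 years

Periodic yield y = 0.104. First find Macaulay duration:
  t   CF        PV=CF/(1+0.104)^t    t·PV
  1         5.00         4.5290         4.5290
  2         5.00         4.1023         8.2047
  3         5.00         3.7159        11.1477
  4         5.00         3.3658        13.4634
  5     2,005.00     1,222.5567     6,112.7835
  Σ                  1,238.2698     6,150.1282
P = 1,238.2698; Macaulay duration = 6,150.1282 / 1,238.2698 = 4.96671 years.
Modified duration = D_Mac / (1 + y) = 4.96671 / 1.104 = 4.49883 years.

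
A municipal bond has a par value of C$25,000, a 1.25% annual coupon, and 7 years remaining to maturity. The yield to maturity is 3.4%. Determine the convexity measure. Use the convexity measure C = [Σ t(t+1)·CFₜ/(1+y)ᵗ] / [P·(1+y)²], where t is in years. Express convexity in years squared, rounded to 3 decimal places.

49.634

With y = 0.034:
  t   CF        PV=CF/(1+0.034)^t    t·PV        t(t+1)·PV
  1       312.50       302.2244       302.2244         604.4487
  2       312.50       292.2866       584.5733       1,753.7198
  3       312.50       282.6757       848.0270       3,392.1078
  4       312.50       273.3807     1,093.5228       5,467.6142
  5       312.50       264.3914     1,321.9570       7,931.7421
  6       312.50       255.6977     1,534.1861      10,739.3026
  7    25,312.50    20,030.4760   140,213.3318   1,121,706.6543
  Σ                 21,701.1324   145,897.8223   1,151,595.5895
P = 21,701.1324.
Convexity = Σ t(t+1)·PV / [P·(1+y)²] = 1,151,595.5895 / (21,701.1324 × 1.069156) = 49.63368.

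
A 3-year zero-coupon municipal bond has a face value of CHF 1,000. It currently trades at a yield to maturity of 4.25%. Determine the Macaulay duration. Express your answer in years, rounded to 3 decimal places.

3.000 years

A zero-coupon bond has a single cash flow at maturity, so its Macaulay duration equals its maturity: 3 years.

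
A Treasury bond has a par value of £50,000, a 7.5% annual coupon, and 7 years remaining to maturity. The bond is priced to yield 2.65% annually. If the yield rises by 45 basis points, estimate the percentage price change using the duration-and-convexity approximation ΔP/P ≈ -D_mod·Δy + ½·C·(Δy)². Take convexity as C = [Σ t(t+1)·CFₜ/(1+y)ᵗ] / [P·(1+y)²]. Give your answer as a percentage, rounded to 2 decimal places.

-2.53%

With y = 0.0265:
  t   CF        PV=CF/(1+0.0265)^t    t·PV        t(t+1)·PV
  1     3,750.00     3,653.1905     3,653.1905       7,306.3809
  2     3,750.00     3,558.8801     7,117.7603      21,353.2808
  3     3,750.00     3,467.0045    10,401.0135      41,604.0541
  4     3,750.00     3,377.5007    13,510.0030      67,550.0148
  5     3,750.00     3,290.3076    16,451.5379      98,709.2277
  6     3,750.00     3,205.3654    19,232.1924     134,625.3471
  7    53,750.00    44,757.4971   313,302.4800   2,506,419.8402
  Σ                 65,309.7460   383,668.1776   2,877,568.1455
P = 65,309.7460; D_Mac = 5.87459 yrs; D_mod = 5.72294 yrs; C = 41.81477.
Duration effect: -5.72294 × (+0.0045) = -0.025753
Convexity effect: 0.5 × 41.81477 × (0.0045)² = +0.0004234
ΔP/P ≈ -0.025753 + 0.0004234 = -0.025330 = -2.5330%.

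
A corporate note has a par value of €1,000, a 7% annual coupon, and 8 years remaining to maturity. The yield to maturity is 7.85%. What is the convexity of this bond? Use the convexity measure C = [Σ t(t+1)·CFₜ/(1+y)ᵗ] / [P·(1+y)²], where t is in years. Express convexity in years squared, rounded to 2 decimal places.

45.12

With y = 0.0785:
  t   CF        PV=CF/(1+0.0785)^t    t·PV        t(t+1)·PV
  1        70.00        64.9050        64.9050         129.8099
  2        70.00        60.1808       120.3615         361.0846
  3        70.00        55.8004       167.4013         669.6052
  4        70.00        51.7389       206.9557       1,034.7786
  5        70.00        47.9730       239.8652       1,439.1914
  6        70.00        44.4813       266.8876       1,868.2132
  7        70.00        41.2436       288.7055       2,309.6439
  8     1,070.00       584.5512     4,676.4099      42,087.6889
  Σ                    950.8743     6,031.4917      49,900.0157
P = 950.8743.
Convexity = Σ t(t+1)·PV / [P·(1+y)²] = 49,900.0157 / (950.8743 × 1.163162) = 45.11670.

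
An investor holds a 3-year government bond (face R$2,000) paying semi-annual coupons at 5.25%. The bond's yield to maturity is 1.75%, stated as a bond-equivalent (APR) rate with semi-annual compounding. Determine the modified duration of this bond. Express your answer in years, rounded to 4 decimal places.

2.8004 years

Periodic yield y = 0.00875. First find Macaulay duration:
  t   CF        PV=CF/(1+0.00875)^t    t·PV
  1        52.50        52.0446        52.0446
  2        52.50        51.5932       103.1863
  3        52.50        51.1456       153.4369
  4        52.50        50.7020       202.8080
  5        52.50        50.2622       251.3110
  6     2,052.50     1,947.9683    11,687.8096
  Σ                  2,203.7159    12,450.5966
P = 2,203.7159; Macaulay duration = 12,450.5966 / 2,203.7159 = 5.64982 half-year periods = 2.82491 years.
Modified duration = D_Mac / (1 + y) = 2.82491 / 1.00875 = 2.80041 years.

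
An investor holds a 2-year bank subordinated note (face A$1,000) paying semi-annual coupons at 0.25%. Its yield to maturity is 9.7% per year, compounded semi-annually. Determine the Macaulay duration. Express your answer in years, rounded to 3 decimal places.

1.996 years

Periodic yield y = 0.0485. Discount each cash flow and weight by its period:
  t   CF        PV=CF/(1+0.0485)^t    t·PV
  1         1.25         1.1922         1.1922
  2         1.25         1.1370         2.2741
  3         1.25         1.0844         3.2533
  4     1,001.25       828.4547     3,313.8190
  Σ                    831.8684     3,320.5385
Price P = Σ PV = 831.8684.
Macaulay duration = Σ(t·PV) / P = 3,320.5385 / 831.8684 = 3.99166 half-year periods.
In years: 3.99166 / 2 = 1.99583 years.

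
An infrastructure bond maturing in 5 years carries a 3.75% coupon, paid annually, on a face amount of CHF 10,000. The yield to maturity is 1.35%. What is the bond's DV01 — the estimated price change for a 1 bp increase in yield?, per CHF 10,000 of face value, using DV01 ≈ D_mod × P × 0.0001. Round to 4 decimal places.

Periodic yield y = 0.0135.
  t   CF        PV=CF/(1+0.0135)^t    t·PV
  1       375.00       370.0049       370.0049
  2       375.00       365.0764       730.1528
  3       375.00       360.2135     1,080.6406
  4       375.00       355.4154     1,421.6616
  5    10,375.00     9,702.1803    48,510.9014
  Σ                 11,152.8905    52,113.3614
P = 11,152.8905; D_Mac = 4.67263 yrs; D_mod = 4.61039 yrs.
DV01 ≈ 4.61039 × 11,152.8905 × 0.0001 = 5.141920.

CHF 5.1419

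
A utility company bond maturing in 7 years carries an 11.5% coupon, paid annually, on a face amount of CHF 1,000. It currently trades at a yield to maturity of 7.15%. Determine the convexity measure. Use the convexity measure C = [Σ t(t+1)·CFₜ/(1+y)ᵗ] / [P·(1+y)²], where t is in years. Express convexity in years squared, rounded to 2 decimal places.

With y = 0.0715:
  t   CF        PV=CF/(1+0.0715)^t    t·PV        t(t+1)·PV
  1       115.00       107.3262       107.3262         214.6524
  2       115.00       100.1644       200.3288         600.9865
  3       115.00        93.4806       280.4417       1,121.7667
  4       115.00        87.2427       348.9708       1,744.8542
  5       115.00        81.4211       407.1055       2,442.6330
  6       115.00        75.9880       455.9278       3,191.4943
  7     1,115.00       687.5901     4,813.1310      38,505.0478
  Σ                  1,233.2131     6,613.2318      47,821.4349
P = 1,233.2131.
Convexity = Σ t(t+1)·PV / [P·(1+y)²] = 47,821.4349 / (1,233.2131 × 1.148112) = 33.77537.

33.78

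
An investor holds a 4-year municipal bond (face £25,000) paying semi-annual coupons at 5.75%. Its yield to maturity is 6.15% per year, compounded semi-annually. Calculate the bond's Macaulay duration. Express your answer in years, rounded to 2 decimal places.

Periodic yield y = 0.03075. Discount each cash flow and weight by its period:
  t   CF        PV=CF/(1+0.03075)^t    t·PV
  1       718.75       697.3078       697.3078
  2       718.75       676.5052     1,353.0105
  3       718.75       656.3233     1,968.9699
  4       718.75       636.7434     2,546.9738
  5       718.75       617.7477     3,088.7385
  6       718.75       599.3187     3,595.9119
  7       718.75       581.4394     4,070.0758
  8    25,718.75    20,184.7377   161,477.9012
  Σ                 24,650.1232   178,798.8894
Price P = Σ PV = 24,650.1232.
Macaulay duration = Σ(t·PV) / P = 178,798.8894 / 24,650.1232 = 7.25347 half-year periods.
In years: 7.25347 / 2 = 3.62673 years.

3.63 years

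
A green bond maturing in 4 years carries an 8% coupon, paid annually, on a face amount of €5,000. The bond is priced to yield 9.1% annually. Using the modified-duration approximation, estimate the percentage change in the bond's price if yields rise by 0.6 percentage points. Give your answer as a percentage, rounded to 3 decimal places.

Periodic yield y = 0.091. Modified duration first:
  t   CF        PV=CF/(1+0.091)^t    t·PV
  1       400.00       366.6361       366.6361
  2       400.00       336.0551       672.1102
  3       400.00       308.0248       924.0745
  4     5,400.00     3,811.4898    15,245.9590
  Σ                  4,822.2058    17,208.7799
P = 4,822.2058; D_Mac = 3.56865 yrs; D_mod = 3.56865/(1+0.091) = 3.27099 yrs.
ΔP/P ≈ -D_mod · Δy = -3.27099 × (+0.006) = -0.019626 = -1.9626%.

-1.963%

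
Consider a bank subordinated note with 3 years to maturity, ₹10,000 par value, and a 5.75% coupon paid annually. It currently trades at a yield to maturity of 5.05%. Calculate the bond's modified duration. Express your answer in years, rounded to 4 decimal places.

Periodic yield y = 0.0505. First find Macaulay duration:
  t   CF        PV=CF/(1+0.0505)^t    t·PV
  1       575.00       547.3584       547.3584
  2       575.00       521.0456     1,042.0912
  3    10,575.00     9,122.0449    27,366.1347
  Σ                 10,190.4489    28,955.5843
P = 10,190.4489; Macaulay duration = 28,955.5843 / 10,190.4489 = 2.84144 years.
Modified duration = D_Mac / (1 + y) = 2.84144 / 1.0505 = 2.70485 years.

2.7048 years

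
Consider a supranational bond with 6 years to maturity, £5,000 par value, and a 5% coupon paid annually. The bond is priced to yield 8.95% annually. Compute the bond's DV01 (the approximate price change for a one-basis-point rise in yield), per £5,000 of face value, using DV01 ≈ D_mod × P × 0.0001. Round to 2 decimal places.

£1.98

Periodic yield y = 0.0895.
  t   CF        PV=CF/(1+0.0895)^t    t·PV
  1       250.00       229.4631       229.4631
  2       250.00       210.6132       421.2264
  3       250.00       193.3118       579.9353
  4       250.00       177.4316       709.7266
  5       250.00       162.8560       814.2801
  6     5,250.00     3,139.0331    18,834.1986
  Σ                  4,112.7088    21,588.8301
P = 4,112.7088; D_Mac = 5.24930 yrs; D_mod = 4.81808 yrs.
DV01 ≈ 4.81808 × 4,112.7088 × 0.0001 = 1.981536.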